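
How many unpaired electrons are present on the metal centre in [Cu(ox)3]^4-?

Each oxalate is −2; balancing the −4 overall charge requires Cu(II).
Copper is a group-11 element; Cu(II) is therefore d⁹.
Counting donor atoms: 3×oxalate (bidentate) → 6 donors. Coordination number = 6.
In an octahedral field the d⁹ configuration is t₂g⁶e_g³ (only one arrangement possible), giving 1 unpaired electron.

1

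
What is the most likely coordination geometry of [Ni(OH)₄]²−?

tetrahedral

Summing ligand charges against the −2 overall charge gives an oxidation state of +2 for nickel.
Ni sits in group 10, so the d-electron count is 10 − 2 = 8.
With 4 monodentate ligands the coordination number is 4.
Hydroxide is a weak-field ligand.
With weak-field ligands the CFSE gain from square planar is small, so a 3d d⁸ ion takes the sterically preferred tetrahedral geometry.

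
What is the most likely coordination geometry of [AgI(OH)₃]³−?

tetrahedral

Ligand charges: each iodide is −1; each hydroxide is −1. With an overall charge of −3 the silver centre must be in the +1 oxidation state.
Ag sits in group 11, so the d-electron count is 11 − 1 = 10.
With 4 monodentate ligands the coordination number is 4.
A d¹⁰ ion has no crystal-field stabilisation preference between square planar and tetrahedral, so four ligands adopt the sterically favoured tetrahedral geometry.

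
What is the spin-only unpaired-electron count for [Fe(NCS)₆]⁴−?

Summing ligand charges against the −4 overall charge gives an oxidation state of +2 for iron.
Iron is a group-8 element; Fe(II) is therefore d⁶.
The spin state decides the count: Isothiocyanate is a weak-field ligand for a first-row metal, so the complex is high-spin.
An octahedral high-spin d⁶ ion is t₂g⁴e_g², giving 4 unpaired electrons.

4 unpaired electrons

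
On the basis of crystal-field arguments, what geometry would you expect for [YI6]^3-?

Summing ligand charges against the −3 overall charge gives an oxidation state of +3 for yttrium.
Group 3 minus oxidation state 3 gives a d⁰ configuration.
Coordination number: 6.
Six donors around a single metal centre give an octahedral coordination sphere.

octahedral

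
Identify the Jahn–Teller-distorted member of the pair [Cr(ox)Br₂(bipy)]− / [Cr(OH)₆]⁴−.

[Cr(ox)Br₂(bipy)]−: Ligand charges: each oxalate is −2; each bromide is −1; 2,2′-bipyridine is neutral. With an overall charge of −1 the chromium centre must be in the +3 oxidation state. Cr sits in group 6, so the d-electron count is 6 − 3 = 3. The d³ configuration leaves the e_g set evenly filled (or empty) — no strong Jahn–Teller driving force.
[Cr(OH)₆]⁴−: Each hydroxide is −1; balancing the −4 overall charge requires Cr(II). Chromium is a group-6 element; Cr(II) is therefore d⁴. Hydroxide is a weak-field ligand for a first-row metal, so the complex is high-spin. The t₂g³e_g¹ (high-spin) configuration has an unevenly filled e_g set; the Jahn–Teller theorem predicts a tetragonal distortion (typically axial elongation) to lift the degeneracy.

[Cr(OH)₆]⁴−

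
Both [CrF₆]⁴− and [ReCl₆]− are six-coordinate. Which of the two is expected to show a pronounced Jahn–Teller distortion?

[CrF₆]⁴−: Summing ligand charges against the −4 overall charge gives an oxidation state of +2 for chromium. Group 6 minus oxidation state 2 gives a d⁴ configuration. Fluoride is a weak-field ligand for a first-row metal, so the complex is high-spin. The t₂g³e_g¹ (high-spin) configuration has an unevenly filled e_g set; the Jahn–Teller theorem predicts a tetragonal distortion (typically axial elongation) to lift the degeneracy.
[ReCl₆]−: Ligand charges: each chloride is −1. With an overall charge of −1 the rhenium centre must be in the +5 oxidation state. Rhenium is a group-7 element; Re(V) is therefore d². The d² configuration leaves the e_g set evenly filled (or empty) — no strong Jahn–Teller driving force.

[CrF₆]⁴−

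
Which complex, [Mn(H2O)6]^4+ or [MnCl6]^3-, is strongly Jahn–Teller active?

[MnCl6]^3-

[Mn(H2O)6]^4+: Ligand charges: water is neutral. With an overall charge of +4 the manganese centre must be in the +4 oxidation state. Group 7 minus oxidation state 4 gives a d³ configuration. The d³ configuration leaves the e_g set evenly filled (or empty) — no strong Jahn–Teller driving force.
[MnCl6]^3-: Summing ligand charges against the −3 overall charge gives an oxidation state of +3 for manganese. Manganese is a group-7 element; Mn(III) is therefore d⁴. Chloride is a weak-field ligand for a first-row metal, so the complex is high-spin. The t₂g³e_g¹ (high-spin) configuration has an unevenly filled e_g set; the Jahn–Teller theorem predicts a tetragonal distortion (typically axial elongation) to lift the degeneracy.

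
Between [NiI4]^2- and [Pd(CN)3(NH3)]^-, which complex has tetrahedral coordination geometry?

[NiI4]^2-

For [NiI4]^2-: Summing ligand charges against the −2 overall charge gives an oxidation state of +2 for nickel. Ni sits in group 10, so the d-electron count is 10 − 2 = 8. Iodide is a weak-field ligand. With weak-field ligands the CFSE gain from square planar is small, so a 3d d⁸ ion takes the sterically preferred tetrahedral geometry. → tetrahedral.
For [Pd(CN)3(NH3)]^-: Summing ligand charges against the −1 overall charge gives an oxidation state of +2 for palladium. Group 10 minus oxidation state 2 gives a d⁸ configuration. A 4d d⁸ ion has a large crystal-field splitting; square planar leaves the high-energy d_{x²−y²} orbital empty and maximises CFSE. → square planar.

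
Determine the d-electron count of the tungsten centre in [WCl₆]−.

Each chloride is −1; balancing the −1 overall charge requires W(V).
Tungsten is a group-6 element; W(V) is therefore d¹.

d¹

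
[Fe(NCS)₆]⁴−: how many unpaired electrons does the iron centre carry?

Each isothiocyanate is −1; balancing the −4 overall charge requires Fe(II).
Iron is a group-8 element; Fe(II) is therefore d⁶.
The spin state decides the count: Isothiocyanate is a weak-field ligand for a first-row metal, so the complex is high-spin.
An octahedral high-spin d⁶ ion is t₂g⁴e_g², giving 4 unpaired electrons.

4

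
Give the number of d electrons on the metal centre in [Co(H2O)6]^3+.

d⁶

Ligand charges: water is neutral. With an overall charge of +3 the cobalt centre must be in the +3 oxidation state.
Co sits in group 9, so the d-electron count is 9 − 3 = 6.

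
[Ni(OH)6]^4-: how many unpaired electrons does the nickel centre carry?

2 unpaired electrons

Summing ligand charges against the −4 overall charge gives an oxidation state of +2 for nickel.
Ni sits in group 10, so the d-electron count is 10 − 2 = 8.
In an octahedral field the d⁸ configuration is t₂g⁶e_g² (only one arrangement possible), giving 2 unpaired electrons.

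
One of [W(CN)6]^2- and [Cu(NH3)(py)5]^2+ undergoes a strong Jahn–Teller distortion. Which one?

[W(CN)6]^2-: Summing ligand charges against the −2 overall charge gives an oxidation state of +4 for tungsten. Tungsten is a group-6 element; W(IV) is therefore d². The d² configuration leaves the e_g set evenly filled (or empty) — no strong Jahn–Teller driving force.
[Cu(NH3)(py)5]^2+: Ligand charges: ammonia is neutral; pyridine is neutral. With an overall charge of +2 the copper centre must be in the +2 oxidation state. Copper is a group-11 element; Cu(II) is therefore d⁹. The t₂g⁶e_g³ configuration has an unevenly filled e_g set; the Jahn–Teller theorem predicts a tetragonal distortion (typically axial elongation) to lift the degeneracy.

[Cu(NH3)(py)5]^2+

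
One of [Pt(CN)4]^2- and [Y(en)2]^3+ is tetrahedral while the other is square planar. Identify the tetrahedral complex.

[Y(en)2]^3+

For [Pt(CN)4]^2-: Ligand charges: each cyanide is −1. With an overall charge of −2 the platinum centre must be in the +2 oxidation state. Platinum is a group-10 element; Pt(II) is therefore d⁸. A 5d d⁸ ion has a large crystal-field splitting; square planar leaves the high-energy d_{x²−y²} orbital empty and maximises CFSE. → square planar.
For [Y(en)2]^3+: Ligand charges: ethylenediamine is neutral. With an overall charge of +3 the yttrium centre must be in the +3 oxidation state. Group 3 minus oxidation state 3 gives a d⁰ configuration. A d⁰ ion has no crystal-field stabilisation preference between square planar and tetrahedral, so four ligands adopt the sterically favoured tetrahedral geometry. → tetrahedral.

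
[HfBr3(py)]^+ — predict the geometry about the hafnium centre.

tetrahedral

Each bromide is −1; pyridine is neutral; balancing the +1 overall charge requires Hf(IV).
Hafnium is a group-4 element; Hf(IV) is therefore d⁰.
Coordination number: 4.
A d⁰ ion has no crystal-field stabilisation preference between square planar and tetrahedral, so four ligands adopt the sterically favoured tetrahedral geometry.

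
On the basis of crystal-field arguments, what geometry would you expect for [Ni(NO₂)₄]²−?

square planar

Each nitro (N-bound nitrite) is −1; balancing the −2 overall charge requires Ni(II).
Group 10 minus oxidation state 2 gives a d⁸ configuration.
With 4 monodentate ligands the coordination number is 4.
Nitro (N-bound nitrite) is a strong-field ligand (high in the spectrochemical series).
A 3d d⁸ ion with strong-field ligands gains enough CFSE to favour square planar over tetrahedral.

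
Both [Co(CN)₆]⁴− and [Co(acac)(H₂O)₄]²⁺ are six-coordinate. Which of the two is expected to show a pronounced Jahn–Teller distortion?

[Co(CN)₆]⁴−

[Co(CN)₆]⁴−: Summing ligand charges against the −4 overall charge gives an oxidation state of +2 for cobalt. Group 9 minus oxidation state 2 gives a d⁷ configuration. Cyanide is a strong-field ligand (high in the spectrochemical series) for a first-row metal, so the complex is low-spin. The t₂g⁶e_g¹ (low-spin) configuration has an unevenly filled e_g set; the Jahn–Teller theorem predicts a tetragonal distortion (typically axial elongation) to lift the degeneracy.
[Co(acac)(H₂O)₄]²⁺: Each acetylacetonate is −1; water is neutral; balancing the +2 overall charge requires Co(III). Cobalt is a group-9 element; Co(III) is therefore d⁶. Co(III) has an exceptionally large octahedral splitting and is low-spin with essentially every ligand except fluoride. The d⁶ configuration leaves the e_g set evenly filled (or empty) — no strong Jahn–Teller driving force.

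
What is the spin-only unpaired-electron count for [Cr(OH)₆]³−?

Summing ligand charges against the −3 overall charge gives an oxidation state of +3 for chromium.
Chromium is a group-6 element; Cr(III) is therefore d³.
In an octahedral field the d³ configuration is t₂g³e_g⁰ (only one arrangement possible), giving 3 unpaired electrons.

3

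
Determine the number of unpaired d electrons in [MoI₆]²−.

2

Ligand charges: each iodide is −1. With an overall charge of −2 the molybdenum centre must be in the +4 oxidation state.
Group 6 minus oxidation state 4 gives a d² configuration.
In an octahedral field the d² configuration is t₂g²e_g⁰ (only one arrangement possible), giving 2 unpaired electrons.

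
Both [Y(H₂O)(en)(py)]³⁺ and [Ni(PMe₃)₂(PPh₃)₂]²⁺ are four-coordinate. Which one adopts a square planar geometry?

[Ni(PMe₃)₂(PPh₃)₂]²⁺

For [Y(H₂O)(en)(py)]³⁺: Ligand charges: water is neutral; ethylenediamine is neutral; pyridine is neutral. With an overall charge of +3 the yttrium centre must be in the +3 oxidation state. Group 3 minus oxidation state 3 gives a d⁰ configuration. A d⁰ ion has no crystal-field stabilisation preference between square planar and tetrahedral, so four ligands adopt the sterically favoured tetrahedral geometry. → tetrahedral.
For [Ni(PMe₃)₂(PPh₃)₂]²⁺: Trimethylphosphine is neutral; triphenylphosphine is neutral; balancing the +2 overall charge requires Ni(II). Ni sits in group 10, so the d-electron count is 10 − 2 = 8. Trimethylphosphine and triphenylphosphine are strong-field ligands (high in the spectrochemical series). A 3d d⁸ ion with strong-field ligands gains enough CFSE to favour square planar over tetrahedral. → square planar.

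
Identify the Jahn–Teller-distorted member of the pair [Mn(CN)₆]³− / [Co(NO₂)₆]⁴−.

[Co(NO₂)₆]⁴−

[Mn(CN)₆]³−: Ligand charges: each cyanide is −1. With an overall charge of −3 the manganese centre must be in the +3 oxidation state. Group 7 minus oxidation state 3 gives a d⁴ configuration. Cyanide is a strong-field ligand (high in the spectrochemical series) for a first-row metal, so the complex is low-spin. The d⁴ configuration leaves the e_g set evenly filled (or empty) — no strong Jahn–Teller driving force.
[Co(NO₂)₆]⁴−: Ligand charges: each nitro (N-bound nitrite) is −1. With an overall charge of −4 the cobalt centre must be in the +2 oxidation state. Group 9 minus oxidation state 2 gives a d⁷ configuration. Nitro (N-bound nitrite) is a strong-field ligand (high in the spectrochemical series) for a first-row metal, so the complex is low-spin. The t₂g⁶e_g¹ (low-spin) configuration has an unevenly filled e_g set; the Jahn–Teller theorem predicts a tetragonal distortion (typically axial elongation) to lift the degeneracy.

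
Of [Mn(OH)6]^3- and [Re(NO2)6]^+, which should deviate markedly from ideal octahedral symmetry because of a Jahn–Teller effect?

[Mn(OH)6]^3-

[Mn(OH)6]^3-: Ligand charges: each hydroxide is −1. With an overall charge of −3 the manganese centre must be in the +3 oxidation state. Group 7 minus oxidation state 3 gives a d⁴ configuration. Hydroxide is a weak-field ligand for a first-row metal, so the complex is high-spin. The t₂g³e_g¹ (high-spin) configuration has an unevenly filled e_g set; the Jahn–Teller theorem predicts a tetragonal distortion (typically axial elongation) to lift the degeneracy.
[Re(NO2)6]^+: Summing ligand charges against the +1 overall charge gives an oxidation state of +7 for rhenium. Group 7 minus oxidation state 7 gives a d⁰ configuration. The d⁰ configuration leaves the e_g set evenly filled (or empty) — no strong Jahn–Teller driving force.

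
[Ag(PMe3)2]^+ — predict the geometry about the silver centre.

linear

Summing ligand charges against the +1 overall charge gives an oxidation state of +1 for silver.
Silver is a group-11 element; Ag(I) is therefore d¹⁰.
With 2 monodentate ligands the coordination number is 2.
A d¹⁰ ion with only two ligands adopts a linear arrangement (sp hybridisation; no CFSE preference).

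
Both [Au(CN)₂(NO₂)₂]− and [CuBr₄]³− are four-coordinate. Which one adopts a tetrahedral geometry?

[CuBr₄]³−

For [Au(CN)₂(NO₂)₂]−: Each cyanide is −1; each nitro (N-bound nitrite) is −1; balancing the −1 overall charge requires Au(III). Group 11 minus oxidation state 3 gives a d⁸ configuration. A 5d d⁸ ion has a large crystal-field splitting; square planar leaves the high-energy d_{x²−y²} orbital empty and maximises CFSE. → square planar.
For [CuBr₄]³−: Summing ligand charges against the −3 overall charge gives an oxidation state of +1 for copper. Copper is a group-11 element; Cu(I) is therefore d¹⁰. A d¹⁰ ion has no crystal-field stabilisation preference between square planar and tetrahedral, so four ligands adopt the sterically favoured tetrahedral geometry. → tetrahedral.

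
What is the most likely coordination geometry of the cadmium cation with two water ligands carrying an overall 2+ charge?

linear

Water is neutral; balancing the +2 overall charge requires Cd(II).
Cd sits in group 12, so the d-electron count is 12 − 2 = 10.
With 2 monodentate ligands the coordination number is 2.
A d¹⁰ ion with only two ligands adopts a linear arrangement (sp hybridisation; no CFSE preference).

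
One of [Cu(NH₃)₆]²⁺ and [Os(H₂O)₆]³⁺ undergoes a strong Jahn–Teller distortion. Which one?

[Cu(NH₃)₆]²⁺: Summing ligand charges against the +2 overall charge gives an oxidation state of +2 for copper. Cu sits in group 11, so the d-electron count is 11 − 2 = 9. The t₂g⁶e_g³ configuration has an unevenly filled e_g set; the Jahn–Teller theorem predicts a tetragonal distortion (typically axial elongation) to lift the degeneracy.
[Os(H₂O)₆]³⁺: Summing ligand charges against the +3 overall charge gives an oxidation state of +3 for osmium. Group 8 minus oxidation state 3 gives a d⁵ configuration. A 5d ion has a large Δₒ and is invariably low-spin. The d⁵ configuration leaves the e_g set evenly filled (or empty) — no strong Jahn–Teller driving force.

[Cu(NH₃)₆]²⁺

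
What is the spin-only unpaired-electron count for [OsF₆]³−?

Each fluoride is −1; balancing the −3 overall charge requires Os(III).
Osmium is a group-8 element; Os(III) is therefore d⁵.
The spin state decides the count: a 5d ion has a large Δₒ and is invariably low-spin.
An octahedral low-spin d⁵ ion is t₂g⁵e_g⁰, giving 1 unpaired electron.

1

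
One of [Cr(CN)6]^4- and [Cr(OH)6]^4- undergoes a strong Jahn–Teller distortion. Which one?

[Cr(OH)6]^4-

[Cr(CN)6]^4-: Summing ligand charges against the −4 overall charge gives an oxidation state of +2 for chromium. Group 6 minus oxidation state 2 gives a d⁴ configuration. Cyanide is a strong-field ligand (high in the spectrochemical series) for a first-row metal, so the complex is low-spin. The d⁴ configuration leaves the e_g set evenly filled (or empty) — no strong Jahn–Teller driving force.
[Cr(OH)6]^4-: Each hydroxide is −1; balancing the −4 overall charge requires Cr(II). Cr sits in group 6, so the d-electron count is 6 − 2 = 4. Hydroxide is a weak-field ligand for a first-row metal, so the complex is high-spin. The t₂g³e_g¹ (high-spin) configuration has an unevenly filled e_g set; the Jahn–Teller theorem predicts a tetragonal distortion (typically axial elongation) to lift the degeneracy.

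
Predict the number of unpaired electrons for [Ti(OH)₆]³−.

1 unpaired electron

Each hydroxide is −1; balancing the −3 overall charge requires Ti(III).
Titanium is a group-4 element; Ti(III) is therefore d¹.
In an octahedral field the d¹ configuration is t₂g¹e_g⁰ (only one arrangement possible), giving 1 unpaired electron.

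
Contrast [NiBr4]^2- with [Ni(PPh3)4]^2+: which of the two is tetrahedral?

[NiBr4]^2-

For [NiBr4]^2-: Ligand charges: each bromide is −1. With an overall charge of −2 the nickel centre must be in the +2 oxidation state. Group 10 minus oxidation state 2 gives a d⁸ configuration. Bromide is a weak-field ligand. With weak-field ligands the CFSE gain from square planar is small, so a 3d d⁸ ion takes the sterically preferred tetrahedral geometry. → tetrahedral.
For [Ni(PPh3)4]^2+: Summing ligand charges against the +2 overall charge gives an oxidation state of +2 for nickel. Nickel is a group-10 element; Ni(II) is therefore d⁸. Triphenylphosphine is a strong-field ligand (high in the spectrochemical series). A 3d d⁸ ion with strong-field ligands gains enough CFSE to favour square planar over tetrahedral. → square planar.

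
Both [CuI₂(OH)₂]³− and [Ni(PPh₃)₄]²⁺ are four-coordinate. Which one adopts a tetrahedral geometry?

For [CuI₂(OH)₂]³−: Ligand charges: each iodide is −1; each hydroxide is −1. With an overall charge of −3 the copper centre must be in the +1 oxidation state. Group 11 minus oxidation state 1 gives a d¹⁰ configuration. A d¹⁰ ion has no crystal-field stabilisation preference between square planar and tetrahedral, so four ligands adopt the sterically favoured tetrahedral geometry. → tetrahedral.
For [Ni(PPh₃)₄]²⁺: Triphenylphosphine is neutral; balancing the +2 overall charge requires Ni(II). Group 10 minus oxidation state 2 gives a d⁸ configuration. Triphenylphosphine is a strong-field ligand (high in the spectrochemical series). A 3d d⁸ ion with strong-field ligands gains enough CFSE to favour square planar over tetrahedral. → square planar.

[CuI₂(OH)₂]³−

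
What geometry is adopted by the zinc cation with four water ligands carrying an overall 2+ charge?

tetrahedral

Ligand charges: water is neutral. With an overall charge of +2 the zinc centre must be in the +2 oxidation state.
Zn sits in group 12, so the d-electron count is 12 − 2 = 10.
Coordination number: 4.
A d¹⁰ ion has no crystal-field stabilisation preference between square planar and tetrahedral, so four ligands adopt the sterically favoured tetrahedral geometry.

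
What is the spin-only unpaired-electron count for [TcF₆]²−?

3

Ligand charges: each fluoride is −1. With an overall charge of −2 the technetium centre must be in the +4 oxidation state.
Technetium is a group-7 element; Tc(IV) is therefore d³.
In an octahedral field the d³ configuration is t₂g³e_g⁰ (only one arrangement possible), giving 3 unpaired electrons.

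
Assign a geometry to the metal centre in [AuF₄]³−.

tetrahedral

Summing ligand charges against the −3 overall charge gives an oxidation state of +1 for gold.
Au sits in group 11, so the d-electron count is 11 − 1 = 10.
With 4 monodentate ligands the coordination number is 4.
A d¹⁰ ion has no crystal-field stabilisation preference between square planar and tetrahedral, so four ligands adopt the sterically favoured tetrahedral geometry.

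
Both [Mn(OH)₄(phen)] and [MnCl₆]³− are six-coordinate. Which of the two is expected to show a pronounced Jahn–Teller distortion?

[MnCl₆]³−

[Mn(OH)₄(phen)]: Ligand charges: each hydroxide is −1; 1,10-phenanthroline is neutral. With an overall charge of 0 the manganese centre must be in the +4 oxidation state. Manganese is a group-7 element; Mn(IV) is therefore d³. The d³ configuration leaves the e_g set evenly filled (or empty) — no strong Jahn–Teller driving force.
[MnCl₆]³−: Ligand charges: each chloride is −1. With an overall charge of −3 the manganese centre must be in the +3 oxidation state. Group 7 minus oxidation state 3 gives a d⁴ configuration. Chloride is a weak-field ligand for a first-row metal, so the complex is high-spin. The t₂g³e_g¹ (high-spin) configuration has an unevenly filled e_g set; the Jahn–Teller theorem predicts a tetragonal distortion (typically axial elongation) to lift the degeneracy.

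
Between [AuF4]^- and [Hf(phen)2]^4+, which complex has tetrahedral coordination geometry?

For [AuF4]^-: Ligand charges: each fluoride is −1. With an overall charge of −1 the gold centre must be in the +3 oxidation state. Au sits in group 11, so the d-electron count is 11 − 3 = 8. A 5d d⁸ ion has a large crystal-field splitting; square planar leaves the high-energy d_{x²−y²} orbital empty and maximises CFSE. → square planar.
For [Hf(phen)2]^4+: 1,10-phenanthroline is neutral; balancing the +4 overall charge requires Hf(IV). Group 4 minus oxidation state 4 gives a d⁰ configuration. A d⁰ ion has no crystal-field stabilisation preference between square planar and tetrahedral, so four ligands adopt the sterically favoured tetrahedral geometry. → tetrahedral.

[Hf(phen)2]^4+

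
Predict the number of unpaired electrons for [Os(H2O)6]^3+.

1

Summing ligand charges against the +3 overall charge gives an oxidation state of +3 for osmium.
Osmium is a group-8 element; Os(III) is therefore d⁵.
The spin state decides the count: a 5d ion has a large Δₒ and is invariably low-spin.
An octahedral low-spin d⁵ ion is t₂g⁵e_g⁰, giving 1 unpaired electron.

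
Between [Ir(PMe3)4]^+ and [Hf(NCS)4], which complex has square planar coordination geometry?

[Ir(PMe3)4]^+

For [Ir(PMe3)4]^+: Ligand charges: trimethylphosphine is neutral. With an overall charge of +1 the iridium centre must be in the +1 oxidation state. Group 9 minus oxidation state 1 gives a d⁸ configuration. A 5d d⁸ ion has a large crystal-field splitting; square planar leaves the high-energy d_{x²−y²} orbital empty and maximises CFSE. → square planar.
For [Hf(NCS)4]: Ligand charges: each isothiocyanate is −1. With an overall charge of 0 the hafnium centre must be in the +4 oxidation state. Hf sits in group 4, so the d-electron count is 4 − 4 = 0. A d⁰ ion has no crystal-field stabilisation preference between square planar and tetrahedral, so four ligands adopt the sterically favoured tetrahedral geometry. → tetrahedral.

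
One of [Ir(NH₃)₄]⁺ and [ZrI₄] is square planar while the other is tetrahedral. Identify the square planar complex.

For [Ir(NH₃)₄]⁺: Ammonia is neutral; balancing the +1 overall charge requires Ir(I). Ir sits in group 9, so the d-electron count is 9 − 1 = 8. A 5d d⁸ ion has a large crystal-field splitting; square planar leaves the high-energy d_{x²−y²} orbital empty and maximises CFSE. → square planar.
For [ZrI₄]: Summing ligand charges against the 0 overall charge gives an oxidation state of +4 for zirconium. Zr sits in group 4, so the d-electron count is 4 − 4 = 0. A d⁰ ion has no crystal-field stabilisation preference between square planar and tetrahedral, so four ligands adopt the sterically favoured tetrahedral geometry. → tetrahedral.

[Ir(NH₃)₄]⁺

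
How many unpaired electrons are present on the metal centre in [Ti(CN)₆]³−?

1 unpaired electron

Summing ligand charges against the −3 overall charge gives an oxidation state of +3 for titanium.
Titanium is a group-4 element; Ti(III) is therefore d¹.
In an octahedral field the d¹ configuration is t₂g¹e_g⁰ (only one arrangement possible), giving 1 unpaired electron.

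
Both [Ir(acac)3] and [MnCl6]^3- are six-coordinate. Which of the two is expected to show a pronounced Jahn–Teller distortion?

[MnCl6]^3-

[Ir(acac)3]: Ligand charges: each acetylacetonate is −1. With an overall charge of 0 the iridium centre must be in the +3 oxidation state. Ir sits in group 9, so the d-electron count is 9 − 3 = 6. A 5d ion has a large Δₒ and is invariably low-spin. The d⁶ configuration leaves the e_g set evenly filled (or empty) — no strong Jahn–Teller driving force.
[MnCl6]^3-: Ligand charges: each chloride is −1. With an overall charge of −3 the manganese centre must be in the +3 oxidation state. Group 7 minus oxidation state 3 gives a d⁴ configuration. Chloride is a weak-field ligand for a first-row metal, so the complex is high-spin. The t₂g³e_g¹ (high-spin) configuration has an unevenly filled e_g set; the Jahn–Teller theorem predicts a tetragonal distortion (typically axial elongation) to lift the degeneracy.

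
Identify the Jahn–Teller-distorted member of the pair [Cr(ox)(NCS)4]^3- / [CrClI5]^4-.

[Cr(ox)(NCS)4]^3-: Each oxalate is −2; each isothiocyanate is −1; balancing the −3 overall charge requires Cr(III). Chromium is a group-6 element; Cr(III) is therefore d³. The d³ configuration leaves the e_g set evenly filled (or empty) — no strong Jahn–Teller driving force.
[CrClI5]^4-: Ligand charges: each chloride is −1; each iodide is −1. With an overall charge of −4 the chromium centre must be in the +2 oxidation state. Chromium is a group-6 element; Cr(II) is therefore d⁴. Chloride and iodide are weak-field ligands for a first-row metal, so the complex is high-spin. The t₂g³e_g¹ (high-spin) configuration has an unevenly filled e_g set; the Jahn–Teller theorem predicts a tetragonal distortion (typically axial elongation) to lift the degeneracy.

[CrClI5]^4-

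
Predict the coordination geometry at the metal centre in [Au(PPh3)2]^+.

Ligand charges: triphenylphosphine is neutral. With an overall charge of +1 the gold centre must be in the +1 oxidation state.
Group 11 minus oxidation state 1 gives a d¹⁰ configuration.
Coordination number: 2.
A d¹⁰ ion with only two ligands adopts a linear arrangement (sp hybridisation; no CFSE preference).

linear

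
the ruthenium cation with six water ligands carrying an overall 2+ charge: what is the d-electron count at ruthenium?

d⁶

Water is neutral; balancing the +2 overall charge requires Ru(II).
Group 8 minus oxidation state 2 gives a d⁶ configuration.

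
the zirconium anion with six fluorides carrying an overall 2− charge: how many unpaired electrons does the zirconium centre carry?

Summing ligand charges against the −2 overall charge gives an oxidation state of +4 for zirconium.
Zirconium is a group-4 element; Zr(IV) is therefore d⁰.
In an octahedral field the d⁰ configuration is t₂g⁰e_g⁰, giving 0 unpaired electrons.

0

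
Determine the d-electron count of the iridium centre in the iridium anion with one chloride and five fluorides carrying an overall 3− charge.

d6

Ligand charges: each chloride is −1; each fluoride is −1. With an overall charge of −3 the iridium centre must be in the +3 oxidation state.
Ir sits in group 9, so the d-electron count is 9 − 3 = 6.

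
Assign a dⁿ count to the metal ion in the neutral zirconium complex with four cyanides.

Summing ligand charges against the 0 overall charge gives an oxidation state of +4 for zirconium.
Zr sits in group 4, so the d-electron count is 4 − 4 = 0.

d⁰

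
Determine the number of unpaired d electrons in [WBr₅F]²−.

Ligand charges: each bromide is −1; each fluoride is −1. With an overall charge of −2 the tungsten centre must be in the +4 oxidation state.
Tungsten is a group-6 element; W(IV) is therefore d².
In an octahedral field the d² configuration is t₂g²e_g⁰ (only one arrangement possible), giving 2 unpaired electrons.

2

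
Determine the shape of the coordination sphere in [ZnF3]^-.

Summing ligand charges against the −1 overall charge gives an oxidation state of +2 for zinc.
Zn sits in group 12, so the d-electron count is 12 − 2 = 10.
With 3 monodentate ligands the coordination number is 3.
Three ligands around a d¹⁰ centre minimise repulsion in a trigonal-planar arrangement.

trigonal planar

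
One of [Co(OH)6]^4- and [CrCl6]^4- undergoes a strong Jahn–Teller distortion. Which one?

[CrCl6]^4-

[Co(OH)6]^4-: Ligand charges: each hydroxide is −1. With an overall charge of −4 the cobalt centre must be in the +2 oxidation state. Group 9 minus oxidation state 2 gives a d⁷ configuration. Hydroxide is a weak-field ligand for a first-row metal, so the complex is high-spin. The d⁷ configuration leaves the e_g set evenly filled (or empty) — no strong Jahn–Teller driving force.
[CrCl6]^4-: Ligand charges: each chloride is −1. With an overall charge of −4 the chromium centre must be in the +2 oxidation state. Group 6 minus oxidation state 2 gives a d⁴ configuration. Chloride is a weak-field ligand for a first-row metal, so the complex is high-spin. The t₂g³e_g¹ (high-spin) configuration has an unevenly filled e_g set; the Jahn–Teller theorem predicts a tetragonal distortion (typically axial elongation) to lift the degeneracy.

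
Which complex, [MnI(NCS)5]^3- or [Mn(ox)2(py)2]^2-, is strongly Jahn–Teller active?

[MnI(NCS)5]^3-

[MnI(NCS)5]^3-: Summing ligand charges against the −3 overall charge gives an oxidation state of +3 for manganese. Manganese is a group-7 element; Mn(III) is therefore d⁴. Iodide and isothiocyanate are weak-field ligands for a first-row metal, so the complex is high-spin. The t₂g³e_g¹ (high-spin) configuration has an unevenly filled e_g set; the Jahn–Teller theorem predicts a tetragonal distortion (typically axial elongation) to lift the degeneracy.
[Mn(ox)2(py)2]^2-: Each oxalate is −2; pyridine is neutral; balancing the −2 overall charge requires Mn(II). Manganese is a group-7 element; Mn(II) is therefore d⁵. Oxalate is a weak-field ligand for a first-row metal, so the complex is high-spin. The d⁵ configuration leaves the e_g set evenly filled (or empty) — no strong Jahn–Teller driving force.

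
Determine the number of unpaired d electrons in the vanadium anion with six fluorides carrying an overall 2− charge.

Each fluoride is −1; balancing the −2 overall charge requires V(IV).
Vanadium is a group-5 element; V(IV) is therefore d¹.
In an octahedral field the d¹ configuration is t₂g¹e_g⁰ (only one arrangement possible), giving 1 unpaired electron.

1 unpaired electron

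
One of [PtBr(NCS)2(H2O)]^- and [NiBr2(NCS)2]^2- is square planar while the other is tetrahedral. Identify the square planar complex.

For [PtBr(NCS)2(H2O)]^-: Each bromide is −1; each isothiocyanate is −1; water is neutral; balancing the −1 overall charge requires Pt(II). Group 10 minus oxidation state 2 gives a d⁸ configuration. A 5d d⁸ ion has a large crystal-field splitting; square planar leaves the high-energy d_{x²−y²} orbital empty and maximises CFSE. → square planar.
For [NiBr2(NCS)2]^2-: Each bromide is −1; each isothiocyanate is −1; balancing the −2 overall charge requires Ni(II). Ni sits in group 10, so the d-electron count is 10 − 2 = 8. Bromide and isothiocyanate are weak-field ligands. With weak-field ligands the CFSE gain from square planar is small, so a 3d d⁸ ion takes the sterically preferred tetrahedral geometry. → tetrahedral.

[PtBr(NCS)2(H2O)]^-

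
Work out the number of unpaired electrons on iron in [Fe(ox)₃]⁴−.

Each oxalate is −2; balancing the −4 overall charge requires Fe(II).
Group 8 minus oxidation state 2 gives a d⁶ configuration.
Counting donor atoms: 3×oxalate (bidentate) → 6 donors. Coordination number = 6.
The spin state decides the count: Oxalate is a weak-field ligand for a first-row metal, so the complex is high-spin.
An octahedral high-spin d⁶ ion is t₂g⁴e_g², giving 4 unpaired electrons.

4 unpaired electrons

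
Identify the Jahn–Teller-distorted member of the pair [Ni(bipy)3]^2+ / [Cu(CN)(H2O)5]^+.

[Cu(CN)(H2O)5]^+

[Ni(bipy)3]^2+: 2,2′-bipyridine is neutral; balancing the +2 overall charge requires Ni(II). Group 10 minus oxidation state 2 gives a d⁸ configuration. The d⁸ configuration leaves the e_g set evenly filled (or empty) — no strong Jahn–Teller driving force.
[Cu(CN)(H2O)5]^+: Summing ligand charges against the +1 overall charge gives an oxidation state of +2 for copper. Group 11 minus oxidation state 2 gives a d⁹ configuration. The t₂g⁶e_g³ configuration has an unevenly filled e_g set; the Jahn–Teller theorem predicts a tetragonal distortion (typically axial elongation) to lift the degeneracy.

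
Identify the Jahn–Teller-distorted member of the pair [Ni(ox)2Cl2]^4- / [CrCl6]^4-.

[Ni(ox)2Cl2]^4-: Each oxalate is −2; each chloride is −1; balancing the −4 overall charge requires Ni(II). Nickel is a group-10 element; Ni(II) is therefore d⁸. The d⁸ configuration leaves the e_g set evenly filled (or empty) — no strong Jahn–Teller driving force.
[CrCl6]^4-: Summing ligand charges against the −4 overall charge gives an oxidation state of +2 for chromium. Group 6 minus oxidation state 2 gives a d⁴ configuration. Chloride is a weak-field ligand for a first-row metal, so the complex is high-spin. The t₂g³e_g¹ (high-spin) configuration has an unevenly filled e_g set; the Jahn–Teller theorem predicts a tetragonal distortion (typically axial elongation) to lift the degeneracy.

[CrCl6]^4-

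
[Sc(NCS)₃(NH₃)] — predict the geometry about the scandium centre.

Ligand charges: each isothiocyanate is −1; ammonia is neutral. With an overall charge of 0 the scandium centre must be in the +3 oxidation state.
Group 3 minus oxidation state 3 gives a d⁰ configuration.
With 4 monodentate ligands the coordination number is 4.
A d⁰ ion has no crystal-field stabilisation preference between square planar and tetrahedral, so four ligands adopt the sterically favoured tetrahedral geometry.

tetrahedral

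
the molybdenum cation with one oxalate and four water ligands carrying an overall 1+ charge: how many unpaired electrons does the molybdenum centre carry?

3 unpaired electrons

Summing ligand charges against the +1 overall charge gives an oxidation state of +3 for molybdenum.
Group 6 minus oxidation state 3 gives a d³ configuration.
Counting donor atoms: 1×oxalate (bidentate) → 2 donors; 4×water (monodentate) → 4 donors. Coordination number = 6.
In an octahedral field the d³ configuration is t₂g³e_g⁰ (only one arrangement possible), giving 3 unpaired electrons.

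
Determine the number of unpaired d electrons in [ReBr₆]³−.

2

Ligand charges: each bromide is −1. With an overall charge of −3 the rhenium centre must be in the +3 oxidation state.
Rhenium is a group-7 element; Re(III) is therefore d⁴.
The spin state decides the count: a 5d ion has a large Δₒ and is invariably low-spin.
An octahedral low-spin d⁴ ion is t₂g⁴e_g⁰, giving 2 unpaired electrons.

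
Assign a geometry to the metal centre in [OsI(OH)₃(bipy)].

Each iodide is −1; each hydroxide is −1; 2,2′-bipyridine is neutral; balancing the 0 overall charge requires Os(IV).
Group 8 minus oxidation state 4 gives a d⁴ configuration.
Counting donor atoms: 1×iodide (monodentate) → 1 donor; 3×hydroxide (monodentate) → 3 donors; 1×2,2′-bipyridine (bidentate) → 2 donors. Coordination number = 6.
Six donors around a single metal centre give an octahedral coordination sphere.

octahedral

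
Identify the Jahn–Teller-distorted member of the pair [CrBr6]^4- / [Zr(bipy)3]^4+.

[CrBr6]^4-

[CrBr6]^4-: Ligand charges: each bromide is −1. With an overall charge of −4 the chromium centre must be in the +2 oxidation state. Chromium is a group-6 element; Cr(II) is therefore d⁴. Bromide is a weak-field ligand for a first-row metal, so the complex is high-spin. The t₂g³e_g¹ (high-spin) configuration has an unevenly filled e_g set; the Jahn–Teller theorem predicts a tetragonal distortion (typically axial elongation) to lift the degeneracy.
[Zr(bipy)3]^4+: Ligand charges: 2,2′-bipyridine is neutral. With an overall charge of +4 the zirconium centre must be in the +4 oxidation state. Group 4 minus oxidation state 4 gives a d⁰ configuration. The d⁰ configuration leaves the e_g set evenly filled (or empty) — no strong Jahn–Teller driving force.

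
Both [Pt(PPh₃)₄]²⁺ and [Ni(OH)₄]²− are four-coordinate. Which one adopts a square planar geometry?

For [Pt(PPh₃)₄]²⁺: Ligand charges: triphenylphosphine is neutral. With an overall charge of +2 the platinum centre must be in the +2 oxidation state. Pt sits in group 10, so the d-electron count is 10 − 2 = 8. A 5d d⁸ ion has a large crystal-field splitting; square planar leaves the high-energy d_{x²−y²} orbital empty and maximises CFSE. → square planar.
For [Ni(OH)₄]²−: Each hydroxide is −1; balancing the −2 overall charge requires Ni(II). Ni sits in group 10, so the d-electron count is 10 − 2 = 8. Hydroxide is a weak-field ligand. With weak-field ligands the CFSE gain from square planar is small, so a 3d d⁸ ion takes the sterically preferred tetrahedral geometry. → tetrahedral.

[Pt(PPh₃)₄]²⁺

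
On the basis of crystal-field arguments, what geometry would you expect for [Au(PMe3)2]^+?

Ligand charges: trimethylphosphine is neutral. With an overall charge of +1 the gold centre must be in the +1 oxidation state.
Group 11 minus oxidation state 1 gives a d¹⁰ configuration.
Coordination number: 2.
A d¹⁰ ion with only two ligands adopts a linear arrangement (sp hybridisation; no CFSE preference).

linear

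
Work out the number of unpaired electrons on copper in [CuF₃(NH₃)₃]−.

Each fluoride is −1; ammonia is neutral; balancing the −1 overall charge requires Cu(II).
Group 11 minus oxidation state 2 gives a d⁹ configuration.
In an octahedral field the d⁹ configuration is t₂g⁶e_g³ (only one arrangement possible), giving 1 unpaired electron.

1 unpaired electron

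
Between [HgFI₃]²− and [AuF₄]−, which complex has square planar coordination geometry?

For [HgFI₃]²−: Each fluoride is −1; each iodide is −1; balancing the −2 overall charge requires Hg(II). Mercury is a group-12 element; Hg(II) is therefore d¹⁰. A d¹⁰ ion has no crystal-field stabilisation preference between square planar and tetrahedral, so four ligands adopt the sterically favoured tetrahedral geometry. → tetrahedral.
For [AuF₄]−: Ligand charges: each fluoride is −1. With an overall charge of −1 the gold centre must be in the +3 oxidation state. Au sits in group 11, so the d-electron count is 11 − 3 = 8. A 5d d⁸ ion has a large crystal-field splitting; square planar leaves the high-energy d_{x²−y²} orbital empty and maximises CFSE. → square planar.

[AuF₄]−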